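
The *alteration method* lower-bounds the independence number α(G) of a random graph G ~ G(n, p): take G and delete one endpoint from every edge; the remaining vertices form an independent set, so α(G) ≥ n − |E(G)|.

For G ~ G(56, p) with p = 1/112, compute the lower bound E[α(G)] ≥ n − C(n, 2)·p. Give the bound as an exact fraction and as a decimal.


E[|E(G)|] = C(56, 2)·p = 1540 · (1/112) = 55/4.
E[α(G)] ≥ n − E[|E(G)|] = 56 − 55/4 = 169/4.
Numerically: ≈ 42.250000.
(This is only a lower bound; the true E[α(G)] may be larger.)

E[α(G)] ≥ 169/4 ≈ 42.250000.


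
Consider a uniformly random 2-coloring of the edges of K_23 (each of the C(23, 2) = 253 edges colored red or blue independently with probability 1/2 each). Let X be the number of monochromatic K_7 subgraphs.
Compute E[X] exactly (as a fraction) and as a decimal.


Let X = Σ_S X_S over the C(23, 7) = 245157 subsets S of size 7, where X_S = 1 if the K_7 on S is monochromatic.
For a fixed S, the K_7 on S has C(7, 2) = 21 edges. P[all 21 edges red] = (1/2)^21, and likewise for blue, so P[monochromatic] = 2·(1/2)^21 = 2^{1 − 21} = 1/1048576.
By linearity: E[X] = C(23, 7) · 2^{1 − 21} = 245157 · 1/1048576 = 245157/1048576.
Numerically: E[X] ≈ 0.2338.

E[X] = C(23,7)·2^(1−C(7,2)) = 245157/1048576 ≈ 0.2338.


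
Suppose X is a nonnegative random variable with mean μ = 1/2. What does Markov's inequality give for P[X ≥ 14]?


μ = E[X] = 1/2, a = 14.
Markov: P[X ≥ 14] ≤ μ/a = (1/2)/14 = 1/28.
Numerically: ≈ 0.036.
(Since a = 14 > μ = 0.500, the bound 1/28 is < 1 and informative.)

P[X ≥ 14] ≤ 1/28 ≈ 0.036.


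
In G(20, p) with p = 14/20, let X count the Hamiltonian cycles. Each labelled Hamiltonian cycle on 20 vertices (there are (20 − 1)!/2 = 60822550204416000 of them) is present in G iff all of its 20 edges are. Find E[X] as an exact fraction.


K_20 has (20 − 1)!/2 = 60822550204416000 labelled Hamiltonian cycles.
For each such Hamiltonian cycle H, let X_H = 1 if all 20 edges of H are present in G. Then P[X_H = 1] = p^{20} = (7/10)^{20} = 79792266297612001/100000000000000000000.
By linearity: E[X] = Σ_H E[X_H] = 60822550204416000 · p^{20} = 60822550204416000 · 79792266297612001/100000000000000000000 = 1184855742873690605203907421/24414062500000.
Numerically: E[X] ≈ 4.8532e+13.

E[X] = 60822550204416000 · (7/10)^{20} = 1184855742873690605203907421/24414062500000 ≈ 4.8532e+13.


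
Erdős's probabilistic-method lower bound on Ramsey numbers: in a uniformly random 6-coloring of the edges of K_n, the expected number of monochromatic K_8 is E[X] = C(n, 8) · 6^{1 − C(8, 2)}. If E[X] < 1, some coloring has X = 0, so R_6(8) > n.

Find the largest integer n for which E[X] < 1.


We need C(n, 8) · 6^{1 − 28} < 1, i.e. C(n, 8) < 6^{28 − 1} = 1023490369077469249536.
Check values of n near the boundary:
  n = 1594: C(1594, 8) = 1015652773590544255167; 1015652773590544255167 < 1023490369077469249536? YES
  n = 1595: C(1595, 8) = 1020772636343363633895; 1020772636343363633895 < 1023490369077469249536? YES
  n = 1596: C(1596, 8) = 1025915067760710553965; 1025915067760710553965 < 1023490369077469249536? NO
The largest n with C(n, 8) < 1023490369077469249536 is n = 1595 (where E[X] = 113419181815929292655/113721152119718805504 ≈ 0.997). Hence R_6(8) > 1595, i.e. R_6(8) ≥ 1596.

Largest n = 1595; hence R_6(8) > 1595.


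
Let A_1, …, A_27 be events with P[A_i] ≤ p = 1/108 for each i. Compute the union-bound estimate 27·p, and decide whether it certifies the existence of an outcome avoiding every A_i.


Union bound: P[∪_{i=1}^{27} A_i] ≤ Σ_i P[A_i] ≤ 27·p = 27·(1/108) = 1/4.
Numerically: 1/4 ≈ 0.2500000.
Is 1/4 < 1? YES.
Since P[∪ A_i] ≤ 1/4 < 1, the complement has P[∩ A_i^c] ≥ 1 − 1/4 = 3/4 > 0, so some outcome avoids every A_i.

27·p = 1/4 ≈ 0.2500000; existence CERTIFIED by the union bound.


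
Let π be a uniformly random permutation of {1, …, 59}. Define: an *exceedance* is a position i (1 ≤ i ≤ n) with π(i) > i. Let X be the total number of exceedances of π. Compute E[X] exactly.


Write X = Σ_{i=1}^{59} X_i, where X_i = 1_{π(i) > i}.
For each fixed i, π(i) is uniform over {1, …, 59} (marginal of a uniform permutation), so P[π(i) > i] = (n − i)/n. Summing: Σ_{i=1}^{59} (n − i)/n = (0 + 1 + … + 58)/59 = 59(59 − 1)/(2·59) = (59 − 1)/2.
Hence E[X] = Σ_{i=1}^{59} (59 − i)/59 = 29 ≈ 29.000.

E[X] = 29 = 29.000.


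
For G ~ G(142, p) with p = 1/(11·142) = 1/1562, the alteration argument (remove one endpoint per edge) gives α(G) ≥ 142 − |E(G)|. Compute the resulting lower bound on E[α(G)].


E[|E(G)|] = C(142, 2)·p = 10011 · (1/1562) = 141/22.
E[α(G)] ≥ n − E[|E(G)|] = 142 − 141/22 = 2983/22.
Numerically: ≈ 135.591.
(This is only a lower bound; the true E[α(G)] may be larger.)

E[α(G)] ≥ 2983/22 ≈ 135.591.


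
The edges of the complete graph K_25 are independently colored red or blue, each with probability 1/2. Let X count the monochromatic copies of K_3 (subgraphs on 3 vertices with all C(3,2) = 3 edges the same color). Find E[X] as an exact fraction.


Let X = Σ_S X_S over the C(25, 3) = 2300 subsets S of size 3, where X_S = 1 if the K_3 on S is monochromatic.
For a fixed S, the K_3 on S has C(3, 2) = 3 edges. P[all 3 edges red] = (1/2)^3, and likewise for blue, so P[monochromatic] = 2·(1/2)^3 = 2^{1 − 3} = 1/4.
By linearity: E[X] = C(25, 3) · 2^{1 − 3} = 2300 · 1/4 = 575.
Numerically: E[X] ≈ 575.000.

E[X] = C(25,3)·2^(1−C(3,2)) = 575 ≈ 575.000.


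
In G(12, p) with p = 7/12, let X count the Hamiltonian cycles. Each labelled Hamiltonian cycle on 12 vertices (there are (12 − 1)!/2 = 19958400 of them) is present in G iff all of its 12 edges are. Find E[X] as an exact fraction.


K_12 has (12 − 1)!/2 = 19958400 labelled Hamiltonian cycles.
For each such Hamiltonian cycle H, let X_H = 1 if all 12 edges of H are present in G. Then P[X_H = 1] = p^{12} = (7/12)^{12} = 13841287201/8916100448256.
By linearity: E[X] = Σ_H E[X_H] = 19958400 · p^{12} = 19958400 · 13841287201/8916100448256 = 26644477861925/859963392.
Numerically: E[X] ≈ 30983.3.

E[X] = 19958400 · (7/12)^{12} = 26644477861925/859963392 ≈ 30983.3.


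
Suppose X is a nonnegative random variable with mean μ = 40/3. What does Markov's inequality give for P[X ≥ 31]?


μ = E[X] = 40/3, a = 31.
Markov: P[X ≥ 31] ≤ μ/a = (40/3)/31 = 40/93.
Numerically: ≈ 0.430108.
(Since a = 31 > μ = 13.333333, the bound 40/93 is < 1 and informative.)

P[X ≥ 31] ≤ 40/93 ≈ 0.430108.


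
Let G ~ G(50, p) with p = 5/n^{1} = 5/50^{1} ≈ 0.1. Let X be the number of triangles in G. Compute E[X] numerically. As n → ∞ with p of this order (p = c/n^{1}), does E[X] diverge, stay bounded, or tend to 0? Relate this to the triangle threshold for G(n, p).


Number of potential triangles: C(50, 3) = 19600.
Each occurs with probability p³ ≈ (0.1)³ ≈ 1.000000e-03.
By linearity: E[X] = C(50, 3)·p³ ≈ 19600 · 1.000000e-03 ≈ 19.6000.
Here α = 1, so p = 5/n is exactly at the triangle threshold p ~ 1/n. Asymptotically E[X] → c³/6 = 5³/6 = 125/6 ≈ 20.8333, a bounded constant. In this regime the triangle count is asymptotically Poisson(c³/6).

E[X] ≈ 19.6000; in regime p = Θ(1/n^{1}) E[X] stays bounded (at the triangle threshold p ~ 1/n).


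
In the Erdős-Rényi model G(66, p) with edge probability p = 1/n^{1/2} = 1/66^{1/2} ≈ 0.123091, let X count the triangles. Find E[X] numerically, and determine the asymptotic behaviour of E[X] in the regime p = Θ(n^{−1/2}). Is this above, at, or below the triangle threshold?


Number of potential triangles: C(66, 3) = 45760.
Each occurs with probability p³ ≈ (0.123091)³ ≈ 1.86502259e-03.
By linearity: E[X] = C(66, 3)·p³ ≈ 45760 · 1.86502259e-03 ≈ 85.343434.
Since α = 1/2 < 1, p = c/n^{1/2} ≫ 1/n is above the triangle threshold p ~ 1/n. Asymptotically E[X] ~ (c³/6)·n^{3(1−α)} = (1³/6)·n^{1.5} → ∞; triangles are abundant w.h.p.

E[X] ≈ 85.343434; in regime p = Θ(1/n^{1/2}) E[X] diverges (above the triangle threshold p ~ 1/n).


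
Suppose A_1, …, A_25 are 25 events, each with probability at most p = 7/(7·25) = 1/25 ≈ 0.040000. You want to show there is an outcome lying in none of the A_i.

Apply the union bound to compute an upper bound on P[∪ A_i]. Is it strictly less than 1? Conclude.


Union bound: P[∪_{i=1}^{25} A_i] ≤ Σ_i P[A_i] ≤ 25·p = 25·(1/25) = 1.
Numerically: 1 ≈ 1.000000.
Is 1 < 1? NO.
Since the bound 1 is ≥ 1, the union bound is uninformative here; it does NOT by itself certify existence.

25·p = 1 ≈ 1.000000; existence NOT certified by the union bound.


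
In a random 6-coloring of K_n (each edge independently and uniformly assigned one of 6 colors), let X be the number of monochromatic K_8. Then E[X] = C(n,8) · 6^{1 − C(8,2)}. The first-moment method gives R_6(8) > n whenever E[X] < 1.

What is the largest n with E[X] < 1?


We need C(n, 8) · 6^{1 − 28} < 1, i.e. C(n, 8) < 6^{28 − 1} = 1023490369077469249536.
Check values of n near the boundary:
  n = 1590: C(1590, 8) = 995397314198933813310; 995397314198933813310 < 1023490369077469249536? YES
  n = 1591: C(1591, 8) = 1000427749141189953870; 1000427749141189953870 < 1023490369077469249536? YES
  n = 1592: C(1592, 8) = 1005480414540892933435; 1005480414540892933435 < 1023490369077469249536? YES
  n = 1593: C(1593, 8) = 1010555394551193970323; 1010555394551193970323 < 1023490369077469249536? YES
  n = 1594: C(1594, 8) = 1015652773590544255167; 1015652773590544255167 < 1023490369077469249536? YES
  n = 1595: C(1595, 8) = 1020772636343363633895; 1020772636343363633895 < 1023490369077469249536? YES
  n = 1596: C(1596, 8) = 1025915067760710553965; 1025915067760710553965 < 1023490369077469249536? NO
The largest n with C(n, 8) < 1023490369077469249536 is n = 1595 (where E[X] = 113419181815929292655/113721152119718805504 ≈ 0.9973). Hence R_6(8) > 1595, i.e. R_6(8) ≥ 1596.

Largest n = 1595; hence R_6(8) > 1595.


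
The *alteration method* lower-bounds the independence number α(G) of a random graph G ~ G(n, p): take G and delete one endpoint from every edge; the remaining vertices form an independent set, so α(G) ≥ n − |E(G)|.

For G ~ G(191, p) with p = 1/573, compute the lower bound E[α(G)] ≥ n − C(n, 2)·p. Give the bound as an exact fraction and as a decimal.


E[|E(G)|] = C(191, 2)·p = 18145 · (1/573) = 95/3.
E[α(G)] ≥ n − E[|E(G)|] = 191 − 95/3 = 478/3.
Numerically: ≈ 159.33333.
(This is only a lower bound; the true E[α(G)] may be larger.)

E[α(G)] ≥ 478/3 ≈ 159.33333.


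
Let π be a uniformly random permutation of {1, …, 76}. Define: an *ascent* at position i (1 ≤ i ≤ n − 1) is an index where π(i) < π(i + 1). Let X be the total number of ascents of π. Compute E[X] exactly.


Write X = Σ X_I over i = 1, …, 75, with X_I the indicator of one ascent.
There are 75 indicators.
For each fixed i, the pair (π(i), π(i+1)) is a uniformly random ordered pair of distinct values from {1, …, 76}; by symmetry P[π(i) < π(i+1)] = 1/2.
By linearity: E[X] = 75 · (1/2) = (76 − 1) · (1/2) = 75/2 ≈ 37.500.

E[X] = 75/2 = 37.500.


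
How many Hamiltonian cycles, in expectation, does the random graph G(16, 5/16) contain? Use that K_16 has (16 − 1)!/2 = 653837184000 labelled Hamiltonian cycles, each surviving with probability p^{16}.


K_16 has (16 − 1)!/2 = 653837184000 labelled Hamiltonian cycles.
For each such Hamiltonian cycle H, let X_H = 1 if all 16 edges of H are present in G. Then P[X_H = 1] = p^{16} = (5/16)^{16} = 152587890625/18446744073709551616.
By linearity of expectation: E[X] = Σ_H E[X_H] = 653837184000 · p^{16} = 653837184000 · 152587890625/18446744073709551616 = 97429332733154296875/18014398509481984.
Numerically: E[X] ≈ 5408.4.

E[X] = 653837184000 · (5/16)^{16} = 97429332733154296875/18014398509481984 ≈ 5408.4.


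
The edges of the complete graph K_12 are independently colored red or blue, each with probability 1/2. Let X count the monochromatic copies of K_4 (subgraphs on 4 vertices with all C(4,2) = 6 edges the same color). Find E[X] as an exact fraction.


Let X = Σ_S X_S over the C(12, 4) = 495 subsets S of size 4, where X_S = 1 if the K_4 on S is monochromatic.
For a fixed S, the K_4 on S has C(4, 2) = 6 edges. P[all 6 edges red] = (1/2)^6, and likewise for blue, so P[monochromatic] = 2·(1/2)^6 = 2^{1 − 6} = 1/32.
Summing: E[X] = C(12, 4) · 2^{1 − 6} = 495 · 1/32 = 495/32.
Numerically: E[X] ≈ 15.469.

E[X] = C(12,4)·2^(1−C(4,2)) = 495/32 ≈ 15.469.


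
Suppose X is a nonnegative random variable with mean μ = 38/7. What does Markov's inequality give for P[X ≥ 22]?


μ = E[X] = 38/7, a = 22.
Markov: P[X ≥ 22] ≤ μ/a = (38/7)/22 = 19/77.
Numerically: ≈ 0.24675.
(Since a = 22 > μ = 5.42857, the bound 19/77 is < 1 and informative.)

P[X ≥ 22] ≤ 19/77 ≈ 0.24675.


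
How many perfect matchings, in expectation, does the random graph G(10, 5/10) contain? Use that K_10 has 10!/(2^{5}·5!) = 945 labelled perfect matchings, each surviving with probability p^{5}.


K_10 has 10!/(2^{5}·5!) = 945 labelled perfect matchings.
For each such perfect matching H, let X_H = 1 if all 5 edges of H are present in G. Then P[X_H = 1] = p^{5} = (1/2)^{5} = 1/32.
By linearity: E[X] = Σ_H E[X_H] = 945 · p^{5} = 945 · 1/32 = 945/32.
Numerically: E[X] ≈ 29.5.

E[X] = 945 · (1/2)^{5} = 945/32 ≈ 29.5.


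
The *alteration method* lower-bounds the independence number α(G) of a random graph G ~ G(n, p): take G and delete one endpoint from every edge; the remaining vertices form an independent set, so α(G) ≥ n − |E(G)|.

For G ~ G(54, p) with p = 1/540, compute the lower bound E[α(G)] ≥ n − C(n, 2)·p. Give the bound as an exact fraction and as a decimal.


E[|E(G)|] = C(54, 2)·p = 1431 · (1/540) = 53/20.
E[α(G)] ≥ n − E[|E(G)|] = 54 − 53/20 = 1027/20.
Numerically: ≈ 51.35000.
(This is only a lower bound; the true E[α(G)] may be larger.)

E[α(G)] ≥ 1027/20 ≈ 51.35000.


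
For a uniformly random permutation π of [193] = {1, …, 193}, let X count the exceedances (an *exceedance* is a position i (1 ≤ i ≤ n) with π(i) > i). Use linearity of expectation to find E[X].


Write X = Σ_{i=1}^{193} X_i, where X_i = 1_{π(i) > i}.
For each fixed i, π(i) is uniform over {1, …, 193} (marginal of a uniform permutation), so P[π(i) > i] = (n − i)/n. Summing: Σ_{i=1}^{193} (n − i)/n = (0 + 1 + … + 192)/193 = 193(193 − 1)/(2·193) = (193 − 1)/2.
Hence E[X] = Σ_{i=1}^{193} (193 − i)/193 = 96 ≈ 96.000.

E[X] = 96 = 96.000.


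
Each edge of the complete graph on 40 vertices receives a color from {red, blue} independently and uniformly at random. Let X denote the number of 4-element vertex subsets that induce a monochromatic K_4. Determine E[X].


Let X = Σ_S X_S over the C(40, 4) = 91390 subsets S of size 4, where X_S = 1 if the K_4 on S is monochromatic.
For a fixed S, the K_4 on S has C(4, 2) = 6 edges. P[all 6 edges red] = (1/2)^6, and likewise for blue, so P[monochromatic] = 2·(1/2)^6 = 2^{1 − 6} = 1/32.
By linearity: E[X] = C(40, 4) · 2^{1 − 6} = 91390 · 1/32 = 45695/16.
Numerically: E[X] ≈ 2855.938.

E[X] = C(40,4)·2^(1−C(4,2)) = 45695/16 ≈ 2855.938.


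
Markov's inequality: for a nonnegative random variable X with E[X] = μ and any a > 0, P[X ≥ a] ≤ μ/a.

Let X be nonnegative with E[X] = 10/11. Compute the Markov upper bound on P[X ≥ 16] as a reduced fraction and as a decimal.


μ = E[X] = 10/11, a = 16.
Markov: P[X ≥ 16] ≤ μ/a = (10/11)/16 = 5/88.
Numerically: ≈ 0.056818.
(Since a = 16 > μ = 0.909091, the bound 5/88 is < 1 and informative.)

P[X ≥ 16] ≤ 5/88 ≈ 0.056818.


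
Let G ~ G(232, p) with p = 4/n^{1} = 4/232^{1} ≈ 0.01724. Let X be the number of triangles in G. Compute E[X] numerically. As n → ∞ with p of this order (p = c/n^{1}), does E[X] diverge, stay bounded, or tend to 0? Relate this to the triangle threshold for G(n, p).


Number of potential triangles: C(232, 3) = 2054360.
Each occurs with probability p³ ≈ (0.01724)³ ≈ 5.125261e-06.
By linearity: E[X] = C(232, 3)·p³ ≈ 2054360 · 5.125261e-06 ≈ 10.5291.
Here α = 1, so p = 4/n is exactly at the triangle threshold p ~ 1/n. Asymptotically E[X] → c³/6 = 4³/6 = 32/3 ≈ 10.6667, a bounded constant. In this regime the triangle count is asymptotically Poisson(c³/6).

E[X] ≈ 10.5291; in regime p = Θ(1/n^{1}) E[X] stays bounded (at the triangle threshold p ~ 1/n).


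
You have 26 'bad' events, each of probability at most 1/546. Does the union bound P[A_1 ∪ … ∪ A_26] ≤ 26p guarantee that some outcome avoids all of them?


Union bound: P[∪_{i=1}^{26} A_i] ≤ Σ_i P[A_i] ≤ 26·p = 26·(1/546) = 1/21.
Numerically: 1/21 ≈ 0.0476190.
Is 1/21 < 1? YES.
Since P[∪ A_i] ≤ 1/21 < 1, the complement has P[∩ A_i^c] ≥ 1 − 1/21 = 20/21 > 0, so some outcome avoids every A_i.

26·p = 1/21 ≈ 0.0476190; existence CERTIFIED by the union bound.


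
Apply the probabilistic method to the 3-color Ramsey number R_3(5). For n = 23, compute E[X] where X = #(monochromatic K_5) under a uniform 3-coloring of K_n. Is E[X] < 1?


E[X] = C(23, 5) · 3^{1 − 10} = 33649 · 3^{−9} = 33649/19683.
As a reduced fraction: E[X] = 33649/19683 ≈ 1.70955.
Is E[X] < 1? NO.
Since E[X] ≥ 1, the first-moment bound is inconclusive at n = 23; it does NOT by itself certify R_3(5) > 23.

E[X] = 33649/19683 ≈ 1.70955; E[X] ≥ 1; first-moment method inconclusive here.


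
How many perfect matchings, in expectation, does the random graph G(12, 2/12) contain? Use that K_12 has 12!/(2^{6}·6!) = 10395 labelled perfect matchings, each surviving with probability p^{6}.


K_12 has 12!/(2^{6}·6!) = 10395 labelled perfect matchings.
For each such perfect matching H, let X_H = 1 if all 6 edges of H are present in G. Then P[X_H = 1] = p^{6} = (1/6)^{6} = 1/46656.
By linearity of expectation: E[X] = Σ_H E[X_H] = 10395 · p^{6} = 10395 · 1/46656 = 385/1728.
Numerically: E[X] ≈ 0.2228.

E[X] = 10395 · (1/6)^{6} = 385/1728 ≈ 0.2228.


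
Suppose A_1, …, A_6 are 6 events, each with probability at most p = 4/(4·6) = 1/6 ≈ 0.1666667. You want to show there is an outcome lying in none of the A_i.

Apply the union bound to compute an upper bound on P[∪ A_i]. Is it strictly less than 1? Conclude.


Union bound: P[∪_{i=1}^{6} A_i] ≤ Σ_i P[A_i] ≤ 6·p = 6·(1/6) = 1.
Numerically: 1 ≈ 1.0000000.
Is 1 < 1? NO.
Since the bound 1 is ≥ 1, the union bound is uninformative here; it does NOT by itself certify existence.

6·p = 1 ≈ 1.0000000; existence NOT certified by the union bound.


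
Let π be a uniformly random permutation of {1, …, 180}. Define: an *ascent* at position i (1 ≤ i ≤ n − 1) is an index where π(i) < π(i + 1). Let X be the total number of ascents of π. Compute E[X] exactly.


Write X = Σ X_I over i = 1, …, 179, with X_I the indicator of one ascent.
There are 179 indicators.
For each fixed i, the pair (π(i), π(i+1)) is a uniformly random ordered pair of distinct values from {1, …, 180}; by symmetry P[π(i) < π(i+1)] = 1/2.
By linearity: E[X] = 179 · (1/2) = (180 − 1) · (1/2) = 179/2 ≈ 89.500000.

E[X] = 179/2 = 89.500000.


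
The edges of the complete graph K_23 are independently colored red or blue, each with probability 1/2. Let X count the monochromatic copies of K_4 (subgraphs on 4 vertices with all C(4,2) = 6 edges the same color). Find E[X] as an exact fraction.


Let X = Σ_S X_S over the C(23, 4) = 8855 subsets S of size 4, where X_S = 1 if the K_4 on S is monochromatic.
For a fixed S, the K_4 on S has C(4, 2) = 6 edges. P[all 6 edges red] = (1/2)^6, and likewise for blue, so P[monochromatic] = 2·(1/2)^6 = 2^{1 − 6} = 1/32.
By linearity of expectation: E[X] = C(23, 4) · 2^{1 − 6} = 8855 · 1/32 = 8855/32.
Numerically: E[X] ≈ 276.718750.

E[X] = C(23,4)·2^(1−C(4,2)) = 8855/32 ≈ 276.718750.


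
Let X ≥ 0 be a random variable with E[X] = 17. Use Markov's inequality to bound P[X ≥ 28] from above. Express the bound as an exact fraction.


μ = E[X] = 17, a = 28.
Markov: P[X ≥ 28] ≤ μ/a = (17)/28 = 17/28.
Numerically: ≈ 0.6071.
(Since a = 28 > μ = 17.0000, the bound 17/28 is < 1 and informative.)

P[X ≥ 28] ≤ 17/28 ≈ 0.6071.


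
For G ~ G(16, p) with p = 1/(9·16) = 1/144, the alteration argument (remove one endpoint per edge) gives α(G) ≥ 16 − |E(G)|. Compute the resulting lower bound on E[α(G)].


E[|E(G)|] = C(16, 2)·p = 120 · (1/144) = 5/6.
E[α(G)] ≥ n − E[|E(G)|] = 16 − 5/6 = 91/6.
Numerically: ≈ 15.166667.
(This is only a lower bound; the true E[α(G)] may be larger.)

E[α(G)] ≥ 91/6 ≈ 15.166667.


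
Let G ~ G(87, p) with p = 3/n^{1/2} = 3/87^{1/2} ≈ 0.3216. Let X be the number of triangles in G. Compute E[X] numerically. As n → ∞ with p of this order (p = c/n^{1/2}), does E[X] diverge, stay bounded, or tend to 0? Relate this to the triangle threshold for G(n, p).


Number of potential triangles: C(87, 3) = 105995.
Each occurs with probability p³ ≈ (0.3216)³ ≈ 3.327246e-02.
By linearity: E[X] = C(87, 3)·p³ ≈ 105995 · 3.327246e-02 ≈ 3526.7142.
Since α = 1/2 < 1, p = c/n^{1/2} ≫ 1/n is above the triangle threshold p ~ 1/n. Asymptotically E[X] ~ (c³/6)·n^{3(1−α)} = (3³/6)·n^{1.5} → ∞; triangles are abundant w.h.p.

E[X] ≈ 3526.7142; in regime p = Θ(1/n^{1/2}) E[X] diverges (above the triangle threshold p ~ 1/n).


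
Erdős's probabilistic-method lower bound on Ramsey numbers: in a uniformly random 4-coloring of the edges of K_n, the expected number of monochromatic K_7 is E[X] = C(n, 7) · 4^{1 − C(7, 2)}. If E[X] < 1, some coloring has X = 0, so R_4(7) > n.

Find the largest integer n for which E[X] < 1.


We need C(n, 7) · 4^{1 − 21} < 1, i.e. C(n, 7) < 4^{21 − 1} = 1099511627776.
Check values of n near the boundary:
  n = 176: C(176, 7) = 919790691600; 919790691600 < 1099511627776? YES
  n = 177: C(177, 7) = 957664425960; 957664425960 < 1099511627776? YES
  n = 178: C(178, 7) = 996867063280; 996867063280 < 1099511627776? YES
  n = 179: C(179, 7) = 1037437234460; 1037437234460 < 1099511627776? YES
  n = 180: C(180, 7) = 1079414463600; 1079414463600 < 1099511627776? YES
  n = 181: C(181, 7) = 1122839183400; 1122839183400 < 1099511627776? NO
  n = 182: C(182, 7) = 1167752750736; 1167752750736 < 1099511627776? NO
The largest n with C(n, 7) < 1099511627776 is n = 180 (where E[X] = 67463403975/68719476736 ≈ 0.9817). Hence R_4(7) > 180, i.e. R_4(7) ≥ 181.

Largest n = 180; hence R_4(7) > 180.


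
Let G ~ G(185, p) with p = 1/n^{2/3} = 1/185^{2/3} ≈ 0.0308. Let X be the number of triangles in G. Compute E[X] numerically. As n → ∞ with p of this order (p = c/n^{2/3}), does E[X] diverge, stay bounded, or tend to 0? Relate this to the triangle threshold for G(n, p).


Number of potential triangles: C(185, 3) = 1038220.
Each occurs with probability p³ ≈ (0.0308)³ ≈ 2.9218408e-05.
By linearity: E[X] = C(185, 3)·p³ ≈ 1038220 · 2.9218408e-05 ≈ 30.33514.
Since α = 2/3 < 1, p = c/n^{2/3} ≫ 1/n is above the triangle threshold p ~ 1/n. Asymptotically E[X] ~ (c³/6)·n^{3(1−α)} = (1³/6)·n^{1} → ∞; triangles are abundant w.h.p.

E[X] ≈ 30.33514; in regime p = Θ(1/n^{2/3}) E[X] diverges (above the triangle threshold p ~ 1/n).


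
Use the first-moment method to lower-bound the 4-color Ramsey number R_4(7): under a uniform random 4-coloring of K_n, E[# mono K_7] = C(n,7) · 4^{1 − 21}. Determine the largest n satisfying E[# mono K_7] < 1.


We need C(n, 7) · 4^{1 − 21} < 1, i.e. C(n, 7) < 4^{21 − 1} = 1099511627776.
Check values of n near the boundary:
  n = 177: C(177, 7) = 957664425960; 957664425960 < 1099511627776? YES
  n = 178: C(178, 7) = 996867063280; 996867063280 < 1099511627776? YES
  n = 179: C(179, 7) = 1037437234460; 1037437234460 < 1099511627776? YES
  n = 180: C(180, 7) = 1079414463600; 1079414463600 < 1099511627776? YES
  n = 181: C(181, 7) = 1122839183400; 1122839183400 < 1099511627776? NO
  n = 182: C(182, 7) = 1167752750736; 1167752750736 < 1099511627776? NO
  n = 183: C(183, 7) = 1214197462413; 1214197462413 < 1099511627776? NO
The largest n with C(n, 7) < 1099511627776 is n = 180 (where E[X] = 67463403975/68719476736 ≈ 0.981722). Hence R_4(7) > 180, i.e. R_4(7) ≥ 181.

Largest n = 180; hence R_4(7) > 180.


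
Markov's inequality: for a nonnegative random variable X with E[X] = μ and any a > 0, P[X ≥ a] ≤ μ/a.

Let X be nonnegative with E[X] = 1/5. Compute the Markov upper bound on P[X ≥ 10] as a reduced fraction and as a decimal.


μ = E[X] = 1/5, a = 10.
Markov: P[X ≥ 10] ≤ μ/a = (1/5)/10 = 1/50.
Numerically: ≈ 0.020.
(Since a = 10 > μ = 0.200, the bound 1/50 is < 1 and informative.)

P[X ≥ 10] ≤ 1/50 ≈ 0.020.


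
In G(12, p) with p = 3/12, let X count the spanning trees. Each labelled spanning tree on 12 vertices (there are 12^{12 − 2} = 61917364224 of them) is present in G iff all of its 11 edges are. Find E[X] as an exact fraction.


K_12 has 12^{12 − 2} = 61917364224 labelled spanning trees.
For each such spanning tree H, let X_H = 1 if all 11 edges of H are present in G. Then P[X_H = 1] = p^{11} = (1/4)^{11} = 1/4194304.
Summing the indicators: E[X] = Σ_H E[X_H] = 61917364224 · p^{11} = 61917364224 · 1/4194304 = 59049/4.
Numerically: E[X] ≈ 1.48e+04.

E[X] = 61917364224 · (1/4)^{11} = 59049/4 ≈ 1.48e+04.


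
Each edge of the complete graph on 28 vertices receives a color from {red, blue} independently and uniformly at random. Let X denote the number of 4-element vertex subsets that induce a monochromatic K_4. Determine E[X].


Let X = Σ_S X_S over the C(28, 4) = 20475 subsets S of size 4, where X_S = 1 if the K_4 on S is monochromatic.
For a fixed S, the K_4 on S has C(4, 2) = 6 edges. P[all 6 edges red] = (1/2)^6, and likewise for blue, so P[monochromatic] = 2·(1/2)^6 = 2^{1 − 6} = 1/32.
Summing: E[X] = C(28, 4) · 2^{1 − 6} = 20475 · 1/32 = 20475/32.
Numerically: E[X] ≈ 639.84375.

E[X] = C(28,4)·2^(1−C(4,2)) = 20475/32 ≈ 639.84375.


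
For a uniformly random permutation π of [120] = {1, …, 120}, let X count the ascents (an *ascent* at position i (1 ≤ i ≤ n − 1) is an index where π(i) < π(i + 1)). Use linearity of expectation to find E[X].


Write X = Σ X_I over i = 1, …, 119, with X_I the indicator of one ascent.
There are 119 indicators.
For each fixed i, the pair (π(i), π(i+1)) is a uniformly random ordered pair of distinct values from {1, …, 120}; by symmetry P[π(i) < π(i+1)] = 1/2.
By linearity: E[X] = 119 · (1/2) = (120 − 1) · (1/2) = 119/2 ≈ 59.50000.

E[X] = 119/2 = 59.50000.


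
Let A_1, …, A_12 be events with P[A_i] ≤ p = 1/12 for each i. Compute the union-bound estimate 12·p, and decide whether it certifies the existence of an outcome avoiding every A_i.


Union bound: P[∪_{i=1}^{12} A_i] ≤ Σ_i P[A_i] ≤ 12·p = 12·(1/12) = 1.
Numerically: 1 ≈ 1.00000.
Is 1 < 1? NO.
Since the bound 1 is ≥ 1, the union bound is uninformative here; it does NOT by itself certify existence.

12·p = 1 ≈ 1.00000; existence NOT certified by the union bound.


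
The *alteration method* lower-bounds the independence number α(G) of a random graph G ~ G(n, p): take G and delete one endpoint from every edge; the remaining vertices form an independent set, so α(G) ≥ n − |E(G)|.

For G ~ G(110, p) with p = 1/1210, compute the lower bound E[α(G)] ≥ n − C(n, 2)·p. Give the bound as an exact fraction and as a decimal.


E[|E(G)|] = C(110, 2)·p = 5995 · (1/1210) = 109/22.
E[α(G)] ≥ n − E[|E(G)|] = 110 − 109/22 = 2311/22.
Numerically: ≈ 105.04545.
(This is only a lower bound; the true E[α(G)] may be larger.)

E[α(G)] ≥ 2311/22 ≈ 105.04545.


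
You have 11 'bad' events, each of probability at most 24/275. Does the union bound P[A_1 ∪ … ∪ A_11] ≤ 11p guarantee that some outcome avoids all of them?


Union bound: P[∪_{i=1}^{11} A_i] ≤ Σ_i P[A_i] ≤ 11·p = 11·(24/275) = 24/25.
Numerically: 24/25 ≈ 0.960.
Is 24/25 < 1? YES.
Since P[∪ A_i] ≤ 24/25 < 1, the complement has P[∩ A_i^c] ≥ 1 − 24/25 = 1/25 > 0, so some outcome avoids every A_i.

11·p = 24/25 ≈ 0.960; existence CERTIFIED by the union bound.


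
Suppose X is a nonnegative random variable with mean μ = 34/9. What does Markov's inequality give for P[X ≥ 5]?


μ = E[X] = 34/9, a = 5.
Markov: P[X ≥ 5] ≤ μ/a = (34/9)/5 = 34/45.
Numerically: ≈ 0.756.
(Since a = 5 > μ = 3.778, the bound 34/45 is < 1 and informative.)

P[X ≥ 5] ≤ 34/45 ≈ 0.756.


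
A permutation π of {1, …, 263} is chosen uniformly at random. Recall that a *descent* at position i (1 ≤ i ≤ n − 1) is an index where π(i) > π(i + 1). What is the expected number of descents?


Write X = Σ X_I over i = 1, …, 262, with X_I the indicator of one descent.
There are 262 indicators.
For each fixed i, the pair (π(i), π(i+1)) is a uniformly random ordered pair of distinct values from {1, …, 263}; by symmetry P[π(i) > π(i+1)] = 1/2.
By linearity: E[X] = 262 · (1/2) = (263 − 1) · (1/2) = 131 ≈ 131.000.

E[X] = 131 = 131.000.


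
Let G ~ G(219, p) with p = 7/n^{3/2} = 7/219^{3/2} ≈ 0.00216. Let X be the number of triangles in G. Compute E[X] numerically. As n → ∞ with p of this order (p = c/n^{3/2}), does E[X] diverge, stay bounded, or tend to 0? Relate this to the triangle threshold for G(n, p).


Number of potential triangles: C(219, 3) = 1726669.
Each occurs with probability p³ ≈ (0.00216)³ ≈ 1.007617e-08.
By linearity: E[X] = C(219, 3)·p³ ≈ 1726669 · 1.007617e-08 ≈ 0.0174.
Since α = 3/2 > 1, p = c/n^{3/2} = o(1/n) is below the triangle threshold p ~ 1/n. Asymptotically E[X] ~ (c³/6)·n^{3(1−α)} = (7³/6)·n^{-1.5} → 0, so by Markov's inequality G has no triangles w.h.p.

E[X] ≈ 0.0174; in regime p = Θ(1/n^{3/2}) E[X] tends to 0 (below the triangle threshold p ~ 1/n).


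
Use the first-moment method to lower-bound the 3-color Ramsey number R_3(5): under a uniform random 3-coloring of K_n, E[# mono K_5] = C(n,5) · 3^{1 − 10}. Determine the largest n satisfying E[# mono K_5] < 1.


We need C(n, 5) · 3^{1 − 10} < 1, i.e. C(n, 5) < 3^{10 − 1} = 19683.
Check values of n near the boundary:
  n = 15: C(15, 5) = 3003; 3003 < 19683? YES
  n = 16: C(16, 5) = 4368; 4368 < 19683? YES
  n = 17: C(17, 5) = 6188; 6188 < 19683? YES
  n = 18: C(18, 5) = 8568; 8568 < 19683? YES
  n = 19: C(19, 5) = 11628; 11628 < 19683? YES
  n = 20: C(20, 5) = 15504; 15504 < 19683? YES
  n = 21: C(21, 5) = 20349; 20349 < 19683? NO
  n = 22: C(22, 5) = 26334; 26334 < 19683? NO
The largest n with C(n, 5) < 19683 is n = 20 (where E[X] = 5168/6561 ≈ 0.787685). Hence R_3(5) > 20, i.e. R_3(5) ≥ 21.

Largest n = 20; hence R_3(5) > 20.


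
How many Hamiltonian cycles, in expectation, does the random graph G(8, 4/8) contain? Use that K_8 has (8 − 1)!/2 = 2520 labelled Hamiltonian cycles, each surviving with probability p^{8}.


K_8 has (8 − 1)!/2 = 2520 labelled Hamiltonian cycles.
For each such Hamiltonian cycle H, let X_H = 1 if all 8 edges of H are present in G. Then P[X_H = 1] = p^{8} = (1/2)^{8} = 1/256.
Summing the indicators: E[X] = Σ_H E[X_H] = 2520 · p^{8} = 2520 · 1/256 = 315/32.
Numerically: E[X] ≈ 9.844.

E[X] = 2520 · (1/2)^{8} = 315/32 ≈ 9.844.


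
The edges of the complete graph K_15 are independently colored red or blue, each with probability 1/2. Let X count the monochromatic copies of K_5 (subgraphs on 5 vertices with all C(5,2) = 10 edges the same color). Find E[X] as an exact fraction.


Let X = Σ_S X_S over the C(15, 5) = 3003 subsets S of size 5, where X_S = 1 if the K_5 on S is monochromatic.
For a fixed S, the K_5 on S has C(5, 2) = 10 edges. P[all 10 edges red] = (1/2)^10, and likewise for blue, so P[monochromatic] = 2·(1/2)^10 = 2^{1 − 10} = 1/512.
By linearity of expectation: E[X] = C(15, 5) · 2^{1 − 10} = 3003 · 1/512 = 3003/512.
Numerically: E[X] ≈ 5.86523.

E[X] = C(15,5)·2^(1−C(5,2)) = 3003/512 ≈ 5.86523.


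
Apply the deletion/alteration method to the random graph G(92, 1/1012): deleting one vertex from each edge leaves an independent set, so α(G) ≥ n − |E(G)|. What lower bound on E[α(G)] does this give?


E[|E(G)|] = C(92, 2)·p = 4186 · (1/1012) = 91/22.
E[α(G)] ≥ n − E[|E(G)|] = 92 − 91/22 = 1933/22.
Numerically: ≈ 87.864.
(This is only a lower bound; the true E[α(G)] may be larger.)

E[α(G)] ≥ 1933/22 ≈ 87.864.


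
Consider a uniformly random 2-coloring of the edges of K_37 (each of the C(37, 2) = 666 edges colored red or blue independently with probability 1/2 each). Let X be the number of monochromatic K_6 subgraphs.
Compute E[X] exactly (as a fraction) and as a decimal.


Let X = Σ_S X_S over the C(37, 6) = 2324784 subsets S of size 6, where X_S = 1 if the K_6 on S is monochromatic.
For a fixed S, the K_6 on S has C(6, 2) = 15 edges. P[all 15 edges red] = (1/2)^15, and likewise for blue, so P[monochromatic] = 2·(1/2)^15 = 2^{1 − 15} = 1/16384.
By linearity of expectation: E[X] = C(37, 6) · 2^{1 − 15} = 2324784 · 1/16384 = 145299/1024.
Numerically: E[X] ≈ 141.89355.

E[X] = C(37,6)·2^(1−C(6,2)) = 145299/1024 ≈ 141.89355.


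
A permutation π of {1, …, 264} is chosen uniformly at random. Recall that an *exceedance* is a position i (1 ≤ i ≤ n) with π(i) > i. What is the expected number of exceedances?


Write X = Σ_{i=1}^{264} X_i, where X_i = 1_{π(i) > i}.
For each fixed i, π(i) is uniform over {1, …, 264} (marginal of a uniform permutation), so P[π(i) > i] = (n − i)/n. Summing: Σ_{i=1}^{264} (n − i)/n = (0 + 1 + … + 263)/264 = 264(264 − 1)/(2·264) = (264 − 1)/2.
Hence E[X] = Σ_{i=1}^{264} (264 − i)/264 = 263/2 ≈ 131.500000.

E[X] = 263/2 = 131.500000.


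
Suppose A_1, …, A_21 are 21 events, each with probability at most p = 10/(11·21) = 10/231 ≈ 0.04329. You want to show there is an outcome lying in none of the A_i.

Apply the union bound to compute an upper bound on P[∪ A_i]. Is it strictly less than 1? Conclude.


Union bound: P[∪_{i=1}^{21} A_i] ≤ Σ_i P[A_i] ≤ 21·p = 21·(10/231) = 10/11.
Numerically: 10/11 ≈ 0.90909.
Is 10/11 < 1? YES.
Since P[∪ A_i] ≤ 10/11 < 1, the complement has P[∩ A_i^c] ≥ 1 − 10/11 = 1/11 > 0, so some outcome avoids every A_i.

21·p = 10/11 ≈ 0.90909; existence CERTIFIED by the union bound.


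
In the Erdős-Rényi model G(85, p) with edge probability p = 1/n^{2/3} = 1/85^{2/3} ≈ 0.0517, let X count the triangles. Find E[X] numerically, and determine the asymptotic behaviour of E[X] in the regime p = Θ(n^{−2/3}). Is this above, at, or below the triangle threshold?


Number of potential triangles: C(85, 3) = 98770.
Each occurs with probability p³ ≈ (0.0517)³ ≈ 1.38408e-04.
By linearity: E[X] = C(85, 3)·p³ ≈ 98770 · 1.38408e-04 ≈ 13.671.
Since α = 2/3 < 1, p = c/n^{2/3} ≫ 1/n is above the triangle threshold p ~ 1/n. Asymptotically E[X] ~ (c³/6)·n^{3(1−α)} = (1³/6)·n^{1} → ∞; triangles are abundant w.h.p.

E[X] ≈ 13.671; in regime p = Θ(1/n^{2/3}) E[X] diverges (above the triangle threshold p ~ 1/n).


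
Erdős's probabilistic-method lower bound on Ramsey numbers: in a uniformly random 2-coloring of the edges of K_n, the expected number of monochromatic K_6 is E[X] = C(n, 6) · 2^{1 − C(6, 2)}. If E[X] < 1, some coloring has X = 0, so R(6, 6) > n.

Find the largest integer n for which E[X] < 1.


We need C(n, 6) · 2^{1 − 15} < 1, i.e. C(n, 6) < 2^{15 − 1} = 16384.
Check values of n near the boundary:
  n = 14: C(14, 6) = 3003; 3003 < 16384? YES
  n = 15: C(15, 6) = 5005; 5005 < 16384? YES
  n = 16: C(16, 6) = 8008; 8008 < 16384? YES
  n = 17: C(17, 6) = 12376; 12376 < 16384? YES
  n = 18: C(18, 6) = 18564; 18564 < 16384? NO
The largest n with C(n, 6) < 16384 is n = 17 (where E[X] = 1547/2048 ≈ 0.755). Hence R(6, 6) > 17, i.e. R(6, 6) ≥ 18.

Largest n = 17; hence R(6, 6) > 17.


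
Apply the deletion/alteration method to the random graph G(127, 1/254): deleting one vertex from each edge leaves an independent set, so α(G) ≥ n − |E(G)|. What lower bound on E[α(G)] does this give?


E[|E(G)|] = C(127, 2)·p = 8001 · (1/254) = 63/2.
E[α(G)] ≥ n − E[|E(G)|] = 127 − 63/2 = 191/2.
Numerically: ≈ 95.50000.
(This is only a lower bound; the true E[α(G)] may be larger.)

E[α(G)] ≥ 191/2 ≈ 95.50000.


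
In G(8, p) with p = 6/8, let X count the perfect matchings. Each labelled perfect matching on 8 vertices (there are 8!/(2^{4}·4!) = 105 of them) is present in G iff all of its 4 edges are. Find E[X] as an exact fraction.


K_8 has 8!/(2^{4}·4!) = 105 labelled perfect matchings.
For each such perfect matching H, let X_H = 1 if all 4 edges of H are present in G. Then P[X_H = 1] = p^{4} = (3/4)^{4} = 81/256.
By linearity: E[X] = Σ_H E[X_H] = 105 · p^{4} = 105 · 81/256 = 8505/256.
Numerically: E[X] ≈ 33.223.

E[X] = 105 · (3/4)^{4} = 8505/256 ≈ 33.223.


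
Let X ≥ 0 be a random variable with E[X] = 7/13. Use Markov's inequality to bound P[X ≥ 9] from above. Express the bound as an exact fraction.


μ = E[X] = 7/13, a = 9.
Markov: P[X ≥ 9] ≤ μ/a = (7/13)/9 = 7/117.
Numerically: ≈ 0.059829.
(Since a = 9 > μ = 0.538462, the bound 7/117 is < 1 and informative.)

P[X ≥ 9] ≤ 7/117 ≈ 0.059829.


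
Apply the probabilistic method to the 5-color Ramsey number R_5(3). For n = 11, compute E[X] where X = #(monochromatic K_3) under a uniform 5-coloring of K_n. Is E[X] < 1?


E[X] = C(11, 3) · 5^{1 − 3} = 165 · 5^{−2} = 165/25.
As a reduced fraction: E[X] = 33/5 ≈ 6.60000.
Is E[X] < 1? NO.
Since E[X] ≥ 1, the first-moment bound is inconclusive at n = 11; it does NOT by itself certify R_5(3) > 11.

E[X] = 33/5 ≈ 6.60000; E[X] ≥ 1; first-moment method inconclusive here.


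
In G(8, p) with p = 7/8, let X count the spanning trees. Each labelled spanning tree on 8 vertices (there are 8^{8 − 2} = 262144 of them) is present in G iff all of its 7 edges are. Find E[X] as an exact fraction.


K_8 has 8^{8 − 2} = 262144 labelled spanning trees.
For each such spanning tree H, let X_H = 1 if all 7 edges of H are present in G. Then P[X_H = 1] = p^{7} = (7/8)^{7} = 823543/2097152.
By linearity: E[X] = Σ_H E[X_H] = 262144 · p^{7} = 262144 · 823543/2097152 = 823543/8.
Numerically: E[X] ≈ 1.03e+05.

E[X] = 262144 · (7/8)^{7} = 823543/8 ≈ 1.03e+05.


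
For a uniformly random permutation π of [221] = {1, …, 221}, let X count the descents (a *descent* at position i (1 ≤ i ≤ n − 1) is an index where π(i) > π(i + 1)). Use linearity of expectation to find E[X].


Write X = Σ X_I over i = 1, …, 220, with X_I the indicator of one descent.
There are 220 indicators.
For each fixed i, the pair (π(i), π(i+1)) is a uniformly random ordered pair of distinct values from {1, …, 221}; by symmetry P[π(i) > π(i+1)] = 1/2.
By linearity: E[X] = 220 · (1/2) = (221 − 1) · (1/2) = 110 ≈ 110.000.

E[X] = 110 = 110.000.


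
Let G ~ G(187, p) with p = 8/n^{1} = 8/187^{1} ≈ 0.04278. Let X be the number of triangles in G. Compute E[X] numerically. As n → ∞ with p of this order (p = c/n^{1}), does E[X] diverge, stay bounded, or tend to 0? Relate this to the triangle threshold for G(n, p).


Number of potential triangles: C(187, 3) = 1072445.
Each occurs with probability p³ ≈ (0.04278)³ ≈ 7.829700e-05.
By linearity: E[X] = C(187, 3)·p³ ≈ 1072445 · 7.829700e-05 ≈ 83.9692.
Here α = 1, so p = 8/n is exactly at the triangle threshold p ~ 1/n. Asymptotically E[X] → c³/6 = 8³/6 = 256/3 ≈ 85.3333, a bounded constant. In this regime the triangle count is asymptotically Poisson(c³/6).

E[X] ≈ 83.9692; in regime p = Θ(1/n^{1}) E[X] stays bounded (at the triangle threshold p ~ 1/n).


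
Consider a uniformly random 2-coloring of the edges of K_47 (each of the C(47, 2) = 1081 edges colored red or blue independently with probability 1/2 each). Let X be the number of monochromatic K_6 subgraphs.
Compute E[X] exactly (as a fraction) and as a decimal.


Let X = Σ_S X_S over the C(47, 6) = 10737573 subsets S of size 6, where X_S = 1 if the K_6 on S is monochromatic.
For a fixed S, the K_6 on S has C(6, 2) = 15 edges. P[all 15 edges red] = (1/2)^15, and likewise for blue, so P[monochromatic] = 2·(1/2)^15 = 2^{1 − 15} = 1/16384.
By linearity of expectation: E[X] = C(47, 6) · 2^{1 − 15} = 10737573 · 1/16384 = 10737573/16384.
Numerically: E[X] ≈ 655.369.

E[X] = C(47,6)·2^(1−C(6,2)) = 10737573/16384 ≈ 655.369.
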